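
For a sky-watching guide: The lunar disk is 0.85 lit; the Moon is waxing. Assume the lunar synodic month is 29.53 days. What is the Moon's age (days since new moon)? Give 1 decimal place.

11.0 days

From f = (1 − cos θ)/2: cos θ = 1 − 2×0.85 = -0.700; arccos → 134.4°.
The Moon is waxing (0°–180°), so θ = 134.4° directly.
That fraction of the synodic month is 134.4/360 × 29.53 d ≈ 11.03 d.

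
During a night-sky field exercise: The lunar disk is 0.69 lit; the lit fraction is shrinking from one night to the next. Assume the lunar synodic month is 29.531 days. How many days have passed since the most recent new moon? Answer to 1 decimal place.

20.3 days

Invert f = (1 − cos θ)/2 to get cos θ = 1 − 2(0.69) = -0.380, hence θ₀ = arccos -0.380 = 112.3°.
A waning Moon lies in 180°–360°, so θ = 360° − 112.3° = 247.7°.
At 360°/29.531 d per day, 247.7° corresponds to 20.32 days.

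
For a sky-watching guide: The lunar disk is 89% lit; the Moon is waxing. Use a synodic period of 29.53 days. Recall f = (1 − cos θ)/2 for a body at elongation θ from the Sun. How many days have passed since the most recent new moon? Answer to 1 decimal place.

11.6 days

Invert f = (1 − cos θ)/2 to get cos θ = 1 − 2(0.89) = -0.780, hence θ₀ = arccos -0.780 = 141.3°.
Before full moon the principal value applies: θ = 141.3°.
That fraction of the synodic month is 141.3/360 × 29.53 d ≈ 11.59 d.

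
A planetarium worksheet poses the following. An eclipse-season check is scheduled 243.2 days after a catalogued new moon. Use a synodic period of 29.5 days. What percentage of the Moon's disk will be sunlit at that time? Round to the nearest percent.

243.2 d spans 8 complete synodic months (8 × 29.5 = 236.00 d) plus 7.20 d.
Phase angle: θ = 360°·(7.20 d)/(29.5 d) = 87.9°.
With cos θ = 0.037, the lit fraction is (1 − 0.037)/2 ≈ 0.481, so 48%.

48%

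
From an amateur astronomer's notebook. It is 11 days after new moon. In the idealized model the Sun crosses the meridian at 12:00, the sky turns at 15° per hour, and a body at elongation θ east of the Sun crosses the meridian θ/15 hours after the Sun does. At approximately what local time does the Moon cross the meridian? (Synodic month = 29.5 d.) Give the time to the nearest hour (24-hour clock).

21:00

Elongation θ = 360° × 11/29.5 ≈ 134.2°.
Delay after the Sun = 134.2° / (15°/h) ≈ 8.95 h.
12:00 + 8.95 h ≈ 20:57 → 21:00 to the nearest hour.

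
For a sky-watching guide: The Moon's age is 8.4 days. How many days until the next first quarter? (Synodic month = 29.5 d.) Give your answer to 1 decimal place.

First quarter is 0.25 of the way through the cycle: age 0.25 × 29.5 = 7.375 d.
Already past this cycle's first quarter; the next is at 7.375 + 29.5 = 36.875 d, so 36.875 − 8.4 = 28.475 days.

28.5 days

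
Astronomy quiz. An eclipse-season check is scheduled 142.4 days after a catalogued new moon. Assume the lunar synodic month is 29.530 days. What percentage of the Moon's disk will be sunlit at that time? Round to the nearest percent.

142.4 d spans 4 complete synodic months (4 × 29.530 = 118.12 d) plus 24.28 d.
Elongation θ = 360° × 24.28/29.530 ≈ 296.0°.
cos 296.0° = 0.438, so f = (1 − 0.438)/2 = 0.281, so 28%.

28%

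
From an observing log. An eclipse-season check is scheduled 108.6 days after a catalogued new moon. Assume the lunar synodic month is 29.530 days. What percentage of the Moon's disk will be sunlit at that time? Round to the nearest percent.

72%

108.6/29.530 = 3.678 lunations, so 3 complete cycles and 20.01 d into the next.
The Moon has covered 20.01/29.530 of its cycle, so θ ≈ 360° × 20.01/29.530 = 243.9°.
With cos θ = (-0.439), the lit fraction is (1 − (-0.439))/2 ≈ 0.720, so 72%.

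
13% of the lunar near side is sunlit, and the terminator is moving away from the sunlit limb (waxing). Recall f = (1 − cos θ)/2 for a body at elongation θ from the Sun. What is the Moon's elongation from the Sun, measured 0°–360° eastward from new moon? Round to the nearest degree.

42°

Invert f = (1 − cos θ)/2 to get cos θ = 1 − 2(0.13) = 0.740, hence θ₀ = arccos 0.740 = 42.3°.
Waxing ⇒ before full, so θ = 42.3°.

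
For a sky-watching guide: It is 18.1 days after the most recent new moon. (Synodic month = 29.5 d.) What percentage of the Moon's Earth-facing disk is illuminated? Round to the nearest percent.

The Moon has covered 18.1/29.5 of its cycle, so θ ≈ 360° × 18.1/29.5 = 220.9°.
Illuminated fraction = (1 − cos 220.9°)/2 = (1 − (-0.756))/2 ≈ 0.878, so 88%.

88%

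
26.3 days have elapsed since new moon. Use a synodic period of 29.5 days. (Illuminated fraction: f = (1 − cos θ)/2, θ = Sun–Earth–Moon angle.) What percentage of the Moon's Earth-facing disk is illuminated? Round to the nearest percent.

11%

The Moon has covered 26.3/29.5 of its cycle, so θ ≈ 360° × 26.3/29.5 = 320.9°.
cos 320.9° = 0.777, so f = (1 − 0.777)/2 = 0.112, so 11%.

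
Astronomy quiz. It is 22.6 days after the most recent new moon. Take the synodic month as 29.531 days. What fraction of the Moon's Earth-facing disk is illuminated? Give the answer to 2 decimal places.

The Moon has covered 22.6/29.531 of its cycle, so θ ≈ 360° × 22.6/29.531 = 275.5°.
With cos θ = 0.096, the lit fraction is (1 − 0.096)/2 ≈ 0.452.

0.45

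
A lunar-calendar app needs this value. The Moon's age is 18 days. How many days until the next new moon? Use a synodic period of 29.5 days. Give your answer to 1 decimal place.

One full lunation from the last new moon is 29.5 d; remaining = 29.5 − 18 = 11.500 d.

11.5 days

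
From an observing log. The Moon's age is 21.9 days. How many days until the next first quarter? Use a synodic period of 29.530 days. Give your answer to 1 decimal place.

15.0 days

First quarter occurs at elongation 90°, i.e. at age 29.530 × 90/360 = 7.383 d.
This lunation's first quarter (7.383 d) has passed, so add one period: 36.913 − 21.9 = 15.013 days.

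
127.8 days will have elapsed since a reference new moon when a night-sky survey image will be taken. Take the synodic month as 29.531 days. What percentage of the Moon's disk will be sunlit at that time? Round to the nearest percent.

127.8 d spans 4 complete synodic months (4 × 29.531 = 118.12 d) plus 9.68 d.
Elongation θ = 360° × 9.68/29.531 ≈ 118.0°.
cos 118.0° = (-0.469), so f = (1 − (-0.469))/2 = 0.734, so 73%.

73%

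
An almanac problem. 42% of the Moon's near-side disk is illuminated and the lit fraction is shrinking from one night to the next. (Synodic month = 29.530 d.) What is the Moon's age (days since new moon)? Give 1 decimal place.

cos θ = 1 − 2f = 0.160, giving a principal value of 80.8°.
Waning ⇒ past full, so θ = 360° − 80.8° = 279.2°.
That fraction of the synodic month is 279.2/360 × 29.530 d ≈ 22.90 d.

22.9 days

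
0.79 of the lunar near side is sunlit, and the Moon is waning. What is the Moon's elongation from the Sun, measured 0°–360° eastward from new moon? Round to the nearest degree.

cos θ = 1 − 2f = -0.580, giving a principal value of 125.5°.
A waning Moon lies in 180°–360°, so θ = 360° − 125.5° = 234.5°.

235°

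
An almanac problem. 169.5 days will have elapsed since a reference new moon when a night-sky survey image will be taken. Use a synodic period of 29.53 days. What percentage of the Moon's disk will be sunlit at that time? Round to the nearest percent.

53%

Reduce mod P: 169.5 − 5×29.53 = 21.85 d into the current lunation.
Phase angle: θ = 360°·(21.85 d)/(29.53 d) = 266.4°.
cos 266.4° = (-0.063), so f = (1 − (-0.063))/2 = 0.532, so 53%.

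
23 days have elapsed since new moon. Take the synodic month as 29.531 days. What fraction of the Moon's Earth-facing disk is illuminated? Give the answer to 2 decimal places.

0.41

The Moon has covered 23/29.531 of its cycle, so θ ≈ 360° × 23/29.531 = 280.4°.
Illuminated fraction = (1 − cos 280.4°)/2 = (1 − 0.180)/2 ≈ 0.410.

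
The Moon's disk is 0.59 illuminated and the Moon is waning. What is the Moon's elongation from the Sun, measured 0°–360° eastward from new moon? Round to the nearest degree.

260°

Invert f = (1 − cos θ)/2 to get cos θ = 1 − 2(0.59) = -0.180, hence θ₀ = arccos -0.180 = 100.4°.
A waning Moon lies in 180°–360°, so θ = 360° − 100.4° = 259.6°.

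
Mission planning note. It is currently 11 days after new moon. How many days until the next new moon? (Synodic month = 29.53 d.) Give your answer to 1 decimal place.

The next new moon completes the synodic month: 29.53 − 11 = 18.530 days.

18.5 days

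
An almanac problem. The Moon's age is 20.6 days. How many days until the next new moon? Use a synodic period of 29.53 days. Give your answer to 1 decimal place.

One full lunation from the last new moon is 29.53 d; remaining = 29.53 − 20.6 = 8.930 d.

8.9 days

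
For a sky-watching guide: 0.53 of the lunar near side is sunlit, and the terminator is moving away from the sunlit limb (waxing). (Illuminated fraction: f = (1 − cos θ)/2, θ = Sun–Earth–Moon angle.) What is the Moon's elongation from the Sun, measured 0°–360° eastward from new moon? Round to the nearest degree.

Invert f = (1 − cos θ)/2 to get cos θ = 1 − 2(0.53) = -0.060, hence θ₀ = arccos -0.060 = 93.4°.
Waxing ⇒ before full, so θ = 93.4°.

93°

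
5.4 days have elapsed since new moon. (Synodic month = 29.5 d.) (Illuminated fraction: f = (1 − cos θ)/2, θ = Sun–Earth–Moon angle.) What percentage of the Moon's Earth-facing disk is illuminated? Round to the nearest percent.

Phase angle: θ = 360°·(5.4 d)/(29.5 d) = 65.9°.
With cos θ = 0.408, the lit fraction is (1 − 0.408)/2 ≈ 0.296, so 30%.

30%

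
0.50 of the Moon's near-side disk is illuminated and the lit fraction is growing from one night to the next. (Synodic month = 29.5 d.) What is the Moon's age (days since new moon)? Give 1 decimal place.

Invert f = (1 − cos θ)/2 to get cos θ = 1 − 2(0.50) = 0.000, hence θ₀ = arccos 0.000 = 90.0°.
Waxing ⇒ before full, so θ = 90.0°.
At 360°/29.5 d per day, 90.0° corresponds to 7.38 days.

7.4 days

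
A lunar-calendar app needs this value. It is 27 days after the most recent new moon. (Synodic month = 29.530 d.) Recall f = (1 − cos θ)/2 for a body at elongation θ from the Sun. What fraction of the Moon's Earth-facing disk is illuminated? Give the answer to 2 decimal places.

0.07

Elongation θ = 360° × 27/29.530 ≈ 329.2°.
With cos θ = 0.859, the lit fraction is (1 − 0.859)/2 ≈ 0.071.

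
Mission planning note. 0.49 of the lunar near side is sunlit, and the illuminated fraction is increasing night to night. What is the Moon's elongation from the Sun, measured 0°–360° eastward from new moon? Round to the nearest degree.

From f = (1 − cos θ)/2: cos θ = 1 − 2×0.49 = 0.020; arccos → 88.9°.
Waxing ⇒ before full, so θ = 88.9°.

89°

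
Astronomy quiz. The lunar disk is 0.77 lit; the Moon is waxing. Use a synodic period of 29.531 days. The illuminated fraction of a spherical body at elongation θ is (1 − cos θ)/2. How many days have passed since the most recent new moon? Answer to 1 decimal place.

10.1 days

cos θ = 1 − 2f = -0.540, giving a principal value of 122.7°.
Waxing ⇒ before full, so θ = 122.7°.
Age = 29.531 × 122.7°/360° ≈ 10.06 days.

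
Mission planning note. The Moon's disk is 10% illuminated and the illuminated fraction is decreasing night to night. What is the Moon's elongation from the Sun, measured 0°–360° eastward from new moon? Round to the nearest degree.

cos θ = 1 − 2f = 0.800, giving a principal value of 36.9°.
A waning Moon lies in 180°–360°, so θ = 360° − 36.9° = 323.1°.

323°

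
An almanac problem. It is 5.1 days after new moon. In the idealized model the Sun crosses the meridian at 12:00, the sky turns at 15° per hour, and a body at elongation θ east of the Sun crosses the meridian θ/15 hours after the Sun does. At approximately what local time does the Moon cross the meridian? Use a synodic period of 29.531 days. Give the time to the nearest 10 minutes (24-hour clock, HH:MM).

16:10

The Moon has covered 5.1/29.531 of its cycle, so θ ≈ 360° × 5.1/29.531 = 62.2°.
The Moon trails the Sun by θ/15 = 62.2/15 ≈ 4.14 hours.
12:00 + 4.145 h ≈ 16:09 → 16:10 to the nearest ten minutes.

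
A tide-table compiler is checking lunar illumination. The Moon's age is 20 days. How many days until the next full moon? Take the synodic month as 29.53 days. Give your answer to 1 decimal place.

24.3 days

Full moon occurs at elongation 180°, i.e. at age 29.53 × 180/360 = 14.765 d.
This lunation's full moon (14.765 d) has passed, so add one period: 44.295 − 20 = 24.295 days.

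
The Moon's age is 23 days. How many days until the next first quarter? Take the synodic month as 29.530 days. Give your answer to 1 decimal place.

First quarter occurs at elongation 90°, i.e. at age 29.530 × 90/360 = 7.383 d.
Already past this cycle's first quarter; the next is at 7.383 + 29.530 = 36.913 d, so 36.913 − 23 = 13.913 days.

13.9 days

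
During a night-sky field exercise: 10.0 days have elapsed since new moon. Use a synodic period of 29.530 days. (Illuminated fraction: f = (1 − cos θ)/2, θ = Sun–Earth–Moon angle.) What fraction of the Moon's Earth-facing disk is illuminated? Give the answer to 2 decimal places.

The Moon has covered 10.0/29.530 of its cycle, so θ ≈ 360° × 10.0/29.530 = 121.9°.
Illuminated fraction = (1 − cos 121.9°)/2 = (1 − (-0.529))/2 ≈ 0.764.

0.76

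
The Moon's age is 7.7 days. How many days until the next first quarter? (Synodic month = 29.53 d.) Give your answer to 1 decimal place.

29.2 days

First quarter is 0.25 of the way through the cycle: age 0.25 × 29.53 = 7.383 d.
Already past this cycle's first quarter; the next is at 7.383 + 29.53 = 36.913 d, so 36.913 − 7.7 = 29.213 days.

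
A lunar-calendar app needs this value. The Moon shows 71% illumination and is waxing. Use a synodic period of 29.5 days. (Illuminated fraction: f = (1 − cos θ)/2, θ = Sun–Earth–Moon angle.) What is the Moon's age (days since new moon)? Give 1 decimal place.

9.4 days

cos θ = 1 − 2f = -0.420, giving a principal value of 114.8°.
The Moon is waxing (0°–180°), so θ = 114.8° directly.
Age = 29.5 × 114.8°/360° ≈ 9.41 days.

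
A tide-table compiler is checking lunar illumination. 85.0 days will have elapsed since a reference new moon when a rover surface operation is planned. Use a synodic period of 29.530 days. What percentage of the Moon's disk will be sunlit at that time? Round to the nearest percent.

14%

Reduce mod P: 85.0 − 2×29.530 = 25.94 d into the current lunation.
The Moon has covered 25.94/29.530 of its cycle, so θ ≈ 360° × 25.94/29.530 = 316.2°.
With cos θ = 0.722, the lit fraction is (1 − 0.722)/2 ≈ 0.139, so 14%.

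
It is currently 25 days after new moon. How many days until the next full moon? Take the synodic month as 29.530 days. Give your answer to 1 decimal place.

19.3 days

Full moon occurs at elongation 180°, i.e. at age 29.530 × 180/360 = 14.765 d.
Already past this cycle's full moon; the next is at 14.765 + 29.530 = 44.295 d, so 44.295 − 25 = 19.295 days.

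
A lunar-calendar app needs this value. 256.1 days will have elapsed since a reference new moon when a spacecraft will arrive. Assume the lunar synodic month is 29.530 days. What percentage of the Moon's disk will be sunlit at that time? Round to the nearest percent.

73%

Reduce mod P: 256.1 − 8×29.530 = 19.86 d into the current lunation.
Phase angle: θ = 360°·(19.86 d)/(29.530 d) = 242.1°.
cos 242.1° = (-0.468), so f = (1 − (-0.468))/2 = 0.734, so 73%.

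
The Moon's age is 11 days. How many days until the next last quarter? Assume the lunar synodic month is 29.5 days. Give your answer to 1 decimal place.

11.1 days

Last quarter occurs at elongation 270°, i.e. at age 29.5 × 270/360 = 22.125 d.
That is 22.125 − 11 = 11.125 days ahead.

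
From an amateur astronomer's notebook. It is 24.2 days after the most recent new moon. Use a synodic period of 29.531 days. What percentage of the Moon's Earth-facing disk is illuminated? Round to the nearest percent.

29%

Phase angle: θ = 360°·(24.2 d)/(29.531 d) = 295.0°.
cos 295.0° = 0.423, so f = (1 − 0.423)/2 = 0.289, so 29%.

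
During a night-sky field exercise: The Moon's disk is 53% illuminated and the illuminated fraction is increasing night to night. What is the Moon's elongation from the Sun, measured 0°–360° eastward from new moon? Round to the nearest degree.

93°

From f = (1 − cos θ)/2: cos θ = 1 − 2×0.53 = -0.060; arccos → 93.4°.
Before full moon the principal value applies: θ = 93.4°.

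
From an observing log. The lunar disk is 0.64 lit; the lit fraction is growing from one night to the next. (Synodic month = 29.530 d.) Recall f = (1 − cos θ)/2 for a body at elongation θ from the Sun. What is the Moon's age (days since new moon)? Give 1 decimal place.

8.7 days

Invert f = (1 − cos θ)/2 to get cos θ = 1 − 2(0.64) = -0.280, hence θ₀ = arccos -0.280 = 106.3°.
Before full moon the principal value applies: θ = 106.3°.
At 360°/29.530 d per day, 106.3° corresponds to 8.72 days.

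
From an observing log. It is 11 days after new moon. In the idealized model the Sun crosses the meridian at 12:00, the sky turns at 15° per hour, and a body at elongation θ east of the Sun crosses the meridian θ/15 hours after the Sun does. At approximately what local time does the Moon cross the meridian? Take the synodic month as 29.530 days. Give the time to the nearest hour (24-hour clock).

Elongation θ = 360° × 11/29.530 ≈ 134.1°.
At 15° of sky rotation per hour, 134.1° corresponds to a 8.94 h lag.
12:00 + 8.94 h ≈ 20:56 → 21:00 to the nearest hour.

21:00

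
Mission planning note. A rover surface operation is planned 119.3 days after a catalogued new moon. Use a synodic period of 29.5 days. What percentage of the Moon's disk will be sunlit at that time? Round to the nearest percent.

119.3 d spans 4 complete synodic months (4 × 29.5 = 118.00 d) plus 1.30 d.
Phase angle: θ = 360°·(1.30 d)/(29.5 d) = 15.9°.
cos 15.9° = 0.962, so f = (1 − 0.962)/2 = 0.019, so 2%.

2%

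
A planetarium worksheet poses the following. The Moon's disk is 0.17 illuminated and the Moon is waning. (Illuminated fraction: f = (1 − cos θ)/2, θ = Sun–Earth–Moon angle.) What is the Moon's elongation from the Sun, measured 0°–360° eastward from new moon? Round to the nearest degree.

From f = (1 − cos θ)/2: cos θ = 1 − 2×0.17 = 0.660; arccos → 48.7°.
Since the Moon is past full (waning), take the reflex angle: θ = 360° − 48.7° = 311.3°.

311°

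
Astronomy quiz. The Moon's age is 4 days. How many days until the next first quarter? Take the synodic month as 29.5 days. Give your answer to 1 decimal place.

3.4 days

First quarter occurs at elongation 90°, i.e. at age 29.5 × 90/360 = 7.375 d.
That is 7.375 − 4 = 3.375 days ahead.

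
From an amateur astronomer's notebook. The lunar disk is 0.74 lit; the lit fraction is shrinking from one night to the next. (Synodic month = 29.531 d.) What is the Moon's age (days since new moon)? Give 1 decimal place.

cos θ = 1 − 2f = -0.480, giving a principal value of 118.7°.
Since the Moon is past full (waning), take the reflex angle: θ = 360° − 118.7° = 241.3°.
At 360°/29.531 d per day, 241.3° corresponds to 19.80 days.

19.8 days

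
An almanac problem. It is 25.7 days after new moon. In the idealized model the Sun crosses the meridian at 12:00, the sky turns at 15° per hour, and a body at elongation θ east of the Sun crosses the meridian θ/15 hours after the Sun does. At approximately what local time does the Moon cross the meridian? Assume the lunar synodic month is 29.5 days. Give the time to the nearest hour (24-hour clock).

Elongation θ = 360° × 25.7/29.5 ≈ 313.6°.
The Moon trails the Sun by θ/15 = 313.6/15 ≈ 20.91 hours.
12:00 + 20.91 h ≈ 08:55 → 09:00 to the nearest hour.

09:00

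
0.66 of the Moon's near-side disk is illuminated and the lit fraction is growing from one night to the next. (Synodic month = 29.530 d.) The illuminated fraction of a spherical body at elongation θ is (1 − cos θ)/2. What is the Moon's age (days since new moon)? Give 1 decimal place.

cos θ = 1 − 2f = -0.320, giving a principal value of 108.7°.
The Moon is waxing (0°–180°), so θ = 108.7° directly.
At 360°/29.530 d per day, 108.7° corresponds to 8.91 days.

8.9 days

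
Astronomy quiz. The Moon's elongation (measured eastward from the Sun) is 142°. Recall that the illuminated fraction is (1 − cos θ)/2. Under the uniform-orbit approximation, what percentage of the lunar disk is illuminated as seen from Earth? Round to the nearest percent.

89%

Half-versine of 142°: (1 − (-0.788))/2 = 0.894, i.e. 89%.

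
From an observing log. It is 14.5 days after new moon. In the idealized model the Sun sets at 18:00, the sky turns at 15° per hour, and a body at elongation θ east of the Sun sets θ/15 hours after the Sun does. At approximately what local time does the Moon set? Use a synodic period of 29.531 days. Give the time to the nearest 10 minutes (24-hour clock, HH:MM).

Phase angle: θ = 360°·(14.5 d)/(29.531 d) = 176.8°.
Delay after the Sun = 176.8° / (15°/h) ≈ 11.78 h.
18:00 + 11.784 h ≈ 05:47 → 05:50 to the nearest ten minutes.

05:50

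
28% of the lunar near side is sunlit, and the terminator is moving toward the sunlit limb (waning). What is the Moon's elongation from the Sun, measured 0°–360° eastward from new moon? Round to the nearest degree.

296°

Invert f = (1 − cos θ)/2 to get cos θ = 1 − 2(0.28) = 0.440, hence θ₀ = arccos 0.440 = 63.9°.
Since the Moon is past full (waning), take the reflex angle: θ = 360° − 63.9° = 296.1°.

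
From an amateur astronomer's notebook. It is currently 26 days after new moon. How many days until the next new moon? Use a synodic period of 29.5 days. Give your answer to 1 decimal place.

One full lunation from the last new moon is 29.5 d; remaining = 29.5 − 26 = 3.500 d.

3.5 days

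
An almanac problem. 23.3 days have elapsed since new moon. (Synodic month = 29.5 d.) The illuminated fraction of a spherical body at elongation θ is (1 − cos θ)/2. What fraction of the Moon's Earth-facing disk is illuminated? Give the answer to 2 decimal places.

0.38

The Moon has covered 23.3/29.5 of its cycle, so θ ≈ 360° × 23.3/29.5 = 284.3°.
cos 284.3° = 0.248, so f = (1 − 0.248)/2 = 0.376.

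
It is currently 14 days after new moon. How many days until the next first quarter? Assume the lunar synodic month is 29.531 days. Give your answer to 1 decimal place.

22.9 days

First quarter is 0.25 of the way through the cycle: age 0.25 × 29.531 = 7.383 d.
This lunation's first quarter (7.383 d) has passed, so add one period: 36.914 − 14 = 22.914 days.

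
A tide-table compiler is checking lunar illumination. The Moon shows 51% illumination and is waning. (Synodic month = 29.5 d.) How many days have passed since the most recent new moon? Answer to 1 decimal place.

Invert f = (1 − cos θ)/2 to get cos θ = 1 − 2(0.51) = -0.020, hence θ₀ = arccos -0.020 = 91.1°.
A waning Moon lies in 180°–360°, so θ = 360° − 91.1° = 268.9°.
Age = 29.5 × 268.9°/360° ≈ 22.03 days.

22.0 days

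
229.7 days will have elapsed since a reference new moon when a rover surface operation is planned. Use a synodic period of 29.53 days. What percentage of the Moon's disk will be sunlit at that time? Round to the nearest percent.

41%

229.7 d spans 7 complete synodic months (7 × 29.53 = 206.71 d) plus 22.99 d.
Elongation θ = 360° × 22.99/29.53 ≈ 280.3°.
cos 280.3° = 0.178, so f = (1 − 0.178)/2 = 0.411, so 41%.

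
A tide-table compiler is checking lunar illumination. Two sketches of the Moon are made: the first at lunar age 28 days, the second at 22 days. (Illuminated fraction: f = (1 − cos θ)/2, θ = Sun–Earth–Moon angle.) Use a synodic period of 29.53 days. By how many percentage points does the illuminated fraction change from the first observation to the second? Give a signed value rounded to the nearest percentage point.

θ₁ = 360° × 28/29.53 = 341.3°, f₁ = (1 − cos θ₁)/2 = 0.026.
θ₂ = 360° × 22/29.53 = 268.2°, f₂ = (1 − cos θ₂)/2 = 0.516.
Change = f₂ − f₁ = +0.489 → +49 percentage points.

+49 pp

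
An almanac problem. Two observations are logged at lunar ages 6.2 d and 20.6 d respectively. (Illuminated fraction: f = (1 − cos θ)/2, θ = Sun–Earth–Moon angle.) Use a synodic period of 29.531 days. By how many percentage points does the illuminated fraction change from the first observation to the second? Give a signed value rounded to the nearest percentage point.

First observation: θ = 360°·6.2/29.531 = 75.6°, so f = 0.375.
Second observation: θ = 251.1°, f = 0.662.
Δf = 0.662 − 0.375 = +0.286, i.e. +29 pp.

+29 pp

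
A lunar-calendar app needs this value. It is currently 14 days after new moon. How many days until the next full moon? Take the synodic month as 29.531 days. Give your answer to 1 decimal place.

Full moon occurs at elongation 180°, i.e. at age 29.531 × 180/360 = 14.765 d.
So 0.765 days remain (14.765 − 14).

0.8 days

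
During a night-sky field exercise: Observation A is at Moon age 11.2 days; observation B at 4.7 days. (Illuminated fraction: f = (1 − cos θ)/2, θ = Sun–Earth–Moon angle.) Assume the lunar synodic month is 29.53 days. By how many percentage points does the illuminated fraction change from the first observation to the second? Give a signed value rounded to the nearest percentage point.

θ₁ = 360° × 11.2/29.53 = 136.5°, f₁ = (1 − cos θ₁)/2 = 0.863.
θ₂ = 360° × 4.7/29.53 = 57.3°, f₂ = (1 − cos θ₂)/2 = 0.230.
Change = f₂ − f₁ = -0.633 → -63 percentage points.

-63 percentage points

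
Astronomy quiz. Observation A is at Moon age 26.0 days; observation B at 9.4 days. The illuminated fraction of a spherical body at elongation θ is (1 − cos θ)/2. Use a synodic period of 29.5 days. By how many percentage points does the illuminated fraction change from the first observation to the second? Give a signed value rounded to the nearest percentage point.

θ₁ = 360° × 26.0/29.5 = 317.3°, f₁ = (1 − cos θ₁)/2 = 0.133.
θ₂ = 360° × 9.4/29.5 = 114.7°, f₂ = (1 − cos θ₂)/2 = 0.709.
Change = f₂ − f₁ = +0.576 → +58 percentage points.

+58 percentage points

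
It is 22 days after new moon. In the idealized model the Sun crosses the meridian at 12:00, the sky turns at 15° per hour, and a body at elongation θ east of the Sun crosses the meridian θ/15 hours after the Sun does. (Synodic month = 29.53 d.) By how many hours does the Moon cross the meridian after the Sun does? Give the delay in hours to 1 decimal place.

17.9 h

Phase angle: θ = 360°·(22 d)/(29.53 d) = 268.2°.
At 15° of sky rotation per hour, 268.2° corresponds to a 17.88 h lag.
So the Moon crosses the meridian 17.88 h after the Sun.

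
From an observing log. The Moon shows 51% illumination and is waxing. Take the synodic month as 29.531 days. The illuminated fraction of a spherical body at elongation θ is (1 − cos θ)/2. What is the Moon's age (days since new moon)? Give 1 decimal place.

cos θ = 1 − 2f = -0.020, giving a principal value of 91.1°.
The Moon is waxing (0°–180°), so θ = 91.1° directly.
At 360°/29.531 d per day, 91.1° corresponds to 7.48 days.

7.5 days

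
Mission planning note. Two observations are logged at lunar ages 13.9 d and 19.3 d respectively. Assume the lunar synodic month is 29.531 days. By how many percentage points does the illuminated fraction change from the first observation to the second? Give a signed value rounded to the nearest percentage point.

First observation: θ = 360°·13.9/29.531 = 169.4°, so f = 0.992.
Second observation: θ = 235.3°, f = 0.785.
Δf = 0.785 − 0.992 = -0.207, i.e. -21 pp.

-21 percentage points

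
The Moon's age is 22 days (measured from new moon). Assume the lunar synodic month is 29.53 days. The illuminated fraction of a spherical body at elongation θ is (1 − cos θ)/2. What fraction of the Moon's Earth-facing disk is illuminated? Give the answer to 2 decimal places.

0.52

Phase angle: θ = 360°·(22 d)/(29.53 d) = 268.2°.
With cos θ = (-0.031), the lit fraction is (1 − (-0.031))/2 ≈ 0.516.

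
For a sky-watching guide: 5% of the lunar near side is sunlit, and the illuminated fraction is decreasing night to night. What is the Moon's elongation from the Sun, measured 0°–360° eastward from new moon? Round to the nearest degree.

From f = (1 − cos θ)/2: cos θ = 1 − 2×0.05 = 0.900; arccos → 25.8°.
A waning Moon lies in 180°–360°, so θ = 360° − 25.8° = 334.2°.

334°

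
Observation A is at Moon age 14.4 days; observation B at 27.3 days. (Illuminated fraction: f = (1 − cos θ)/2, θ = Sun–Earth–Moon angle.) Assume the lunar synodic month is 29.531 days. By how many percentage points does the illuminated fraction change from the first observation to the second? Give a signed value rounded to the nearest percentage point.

First observation: θ = 360°·14.4/29.531 = 175.5°, so f = 0.998.
Second observation: θ = 332.8°, f = 0.055.
Δf = 0.055 − 0.998 = -0.943, i.e. -94 pp.

-94 percentage points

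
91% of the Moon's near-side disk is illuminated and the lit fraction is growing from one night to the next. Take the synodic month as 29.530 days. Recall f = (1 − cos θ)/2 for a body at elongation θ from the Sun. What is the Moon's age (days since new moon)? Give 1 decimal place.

Invert f = (1 − cos θ)/2 to get cos θ = 1 − 2(0.91) = -0.820, hence θ₀ = arccos -0.820 = 145.1°.
The Moon is waxing (0°–180°), so θ = 145.1° directly.
That fraction of the synodic month is 145.1/360 × 29.530 d ≈ 11.90 d.

11.9 days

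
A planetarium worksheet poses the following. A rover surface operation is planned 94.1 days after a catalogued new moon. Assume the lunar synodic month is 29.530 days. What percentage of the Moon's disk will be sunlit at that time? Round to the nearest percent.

Reduce mod P: 94.1 − 3×29.530 = 5.51 d into the current lunation.
The Moon has covered 5.51/29.530 of its cycle, so θ ≈ 360° × 5.51/29.530 = 67.2°.
Illuminated fraction = (1 − cos 67.2°)/2 = (1 − 0.388)/2 ≈ 0.306, so 31%.

31%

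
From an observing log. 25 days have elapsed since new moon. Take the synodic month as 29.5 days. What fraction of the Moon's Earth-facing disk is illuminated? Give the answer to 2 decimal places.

0.21

The Moon has covered 25/29.5 of its cycle, so θ ≈ 360° × 25/29.5 = 305.1°.
Illuminated fraction = (1 − cos 305.1°)/2 = (1 − 0.575)/2 ≈ 0.213.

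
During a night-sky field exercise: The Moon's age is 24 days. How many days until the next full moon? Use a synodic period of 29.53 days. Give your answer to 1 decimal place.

Full moon is 0.5 of the way through the cycle: age 0.5 × 29.53 = 14.765 d.
This lunation's full moon (14.765 d) has passed, so add one period: 44.295 − 24 = 20.295 days.

20.3 days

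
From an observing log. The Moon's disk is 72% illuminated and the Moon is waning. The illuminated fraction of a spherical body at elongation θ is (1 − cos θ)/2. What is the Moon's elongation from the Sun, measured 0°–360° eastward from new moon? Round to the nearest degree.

From f = (1 − cos θ)/2: cos θ = 1 − 2×0.72 = -0.440; arccos → 116.1°.
A waning Moon lies in 180°–360°, so θ = 360° − 116.1° = 243.9°.

244°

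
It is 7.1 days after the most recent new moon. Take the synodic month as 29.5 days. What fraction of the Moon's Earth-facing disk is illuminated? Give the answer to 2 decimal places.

Phase angle: θ = 360°·(7.1 d)/(29.5 d) = 86.6°.
cos 86.6° = 0.059, so f = (1 − 0.059)/2 = 0.471.

0.47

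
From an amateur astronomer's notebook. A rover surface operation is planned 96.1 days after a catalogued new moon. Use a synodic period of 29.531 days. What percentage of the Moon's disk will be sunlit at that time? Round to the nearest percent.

96.1/29.531 = 3.254 lunations, so 3 complete cycles and 7.51 d into the next.
Elongation θ = 360° × 7.51/29.531 ≈ 91.5°.
With cos θ = (-0.026), the lit fraction is (1 − (-0.026))/2 ≈ 0.513, so 51%.

51%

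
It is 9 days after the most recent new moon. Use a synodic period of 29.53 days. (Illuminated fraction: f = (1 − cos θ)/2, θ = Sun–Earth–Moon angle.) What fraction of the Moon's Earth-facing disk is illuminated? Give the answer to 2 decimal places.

Phase angle: θ = 360°·(9 d)/(29.53 d) = 109.7°.
Illuminated fraction = (1 − cos 109.7°)/2 = (1 − (-0.337))/2 ≈ 0.669.

0.67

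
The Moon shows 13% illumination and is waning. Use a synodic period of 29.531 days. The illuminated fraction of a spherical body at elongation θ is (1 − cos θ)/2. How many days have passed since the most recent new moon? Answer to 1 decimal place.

26.1 days

From f = (1 − cos θ)/2: cos θ = 1 − 2×0.13 = 0.740; arccos → 42.3°.
A waning Moon lies in 180°–360°, so θ = 360° − 42.3° = 317.7°.
At 360°/29.531 d per day, 317.7° corresponds to 26.06 days.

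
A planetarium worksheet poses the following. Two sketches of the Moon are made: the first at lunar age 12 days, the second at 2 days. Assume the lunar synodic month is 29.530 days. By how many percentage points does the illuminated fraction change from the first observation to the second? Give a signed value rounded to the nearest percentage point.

-87 percentage points

θ₁ = 360° × 12/29.530 = 146.3°, f₁ = (1 − cos θ₁)/2 = 0.916.
θ₂ = 360° × 2/29.530 = 24.4°, f₂ = (1 − cos θ₂)/2 = 0.045.
Change = f₂ − f₁ = -0.871 → -87 percentage points.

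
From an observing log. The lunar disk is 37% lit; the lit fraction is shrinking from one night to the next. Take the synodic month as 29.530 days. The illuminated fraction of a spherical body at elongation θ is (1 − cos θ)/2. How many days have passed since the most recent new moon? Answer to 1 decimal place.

23.4 days

Invert f = (1 − cos θ)/2 to get cos θ = 1 − 2(0.37) = 0.260, hence θ₀ = arccos 0.260 = 74.9°.
A waning Moon lies in 180°–360°, so θ = 360° − 74.9° = 285.1°.
Age = 29.530 × 285.1°/360° ≈ 23.38 days.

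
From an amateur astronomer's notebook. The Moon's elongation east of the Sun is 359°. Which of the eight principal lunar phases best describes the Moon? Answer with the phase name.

The new moon sector spans roughly -22°–22°; 359° falls inside it.

new moon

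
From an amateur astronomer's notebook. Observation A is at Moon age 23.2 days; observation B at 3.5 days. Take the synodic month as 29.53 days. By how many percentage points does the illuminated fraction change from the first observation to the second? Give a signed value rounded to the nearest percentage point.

-26 pp

θ₁ = 360° × 23.2/29.53 = 282.8°, f₁ = (1 − cos θ₁)/2 = 0.389.
θ₂ = 360° × 3.5/29.53 = 42.7°, f₂ = (1 − cos θ₂)/2 = 0.132.
Change = f₂ − f₁ = -0.257 → -26 percentage points.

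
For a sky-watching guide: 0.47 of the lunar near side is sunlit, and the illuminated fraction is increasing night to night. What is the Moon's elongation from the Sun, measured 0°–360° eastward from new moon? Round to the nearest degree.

87°

Invert f = (1 − cos θ)/2 to get cos θ = 1 − 2(0.47) = 0.060, hence θ₀ = arccos 0.060 = 86.6°.
The Moon is waxing (0°–180°), so θ = 86.6° directly.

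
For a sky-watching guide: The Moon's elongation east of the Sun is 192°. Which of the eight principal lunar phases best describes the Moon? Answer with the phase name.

192° lies in the full moon sector of the 8-phase cycle.

full moon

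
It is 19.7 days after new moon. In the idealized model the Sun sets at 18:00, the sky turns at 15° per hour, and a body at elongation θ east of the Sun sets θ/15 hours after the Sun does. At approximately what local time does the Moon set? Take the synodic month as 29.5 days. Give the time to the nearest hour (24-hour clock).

10:00

Phase angle: θ = 360°·(19.7 d)/(29.5 d) = 240.4°.
The Moon trails the Sun by θ/15 = 240.4/15 ≈ 16.03 hours.
18:00 + 16.03 h ≈ 10:02 → 10:00 to the nearest hour.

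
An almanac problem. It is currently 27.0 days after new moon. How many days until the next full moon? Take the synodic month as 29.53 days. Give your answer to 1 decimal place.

17.3 days

Full moon is 0.5 of the way through the cycle: age 0.5 × 29.53 = 14.765 d.
This lunation's full moon (14.765 d) has passed, so add one period: 44.295 − 27.0 = 17.295 days.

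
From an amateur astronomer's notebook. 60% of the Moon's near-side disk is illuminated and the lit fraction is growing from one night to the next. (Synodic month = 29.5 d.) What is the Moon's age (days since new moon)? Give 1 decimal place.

cos θ = 1 − 2f = -0.200, giving a principal value of 101.5°.
Before full moon the principal value applies: θ = 101.5°.
At 360°/29.5 d per day, 101.5° corresponds to 8.32 days.

8.3 days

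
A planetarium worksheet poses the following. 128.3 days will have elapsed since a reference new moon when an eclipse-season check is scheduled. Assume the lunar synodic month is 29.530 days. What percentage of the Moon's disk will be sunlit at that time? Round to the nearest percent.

78%

128.3 d spans 4 complete synodic months (4 × 29.530 = 118.12 d) plus 10.18 d.
The Moon has covered 10.18/29.530 of its cycle, so θ ≈ 360° × 10.18/29.530 = 124.1°.
cos 124.1° = (-0.561), so f = (1 − (-0.561))/2 = 0.780, so 78%.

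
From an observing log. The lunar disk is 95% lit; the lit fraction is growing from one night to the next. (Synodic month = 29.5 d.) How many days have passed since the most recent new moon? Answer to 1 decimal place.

From f = (1 − cos θ)/2: cos θ = 1 − 2×0.95 = -0.900; arccos → 154.2°.
The Moon is waxing (0°–180°), so θ = 154.2° directly.
At 360°/29.5 d per day, 154.2° corresponds to 12.63 days.

12.6 days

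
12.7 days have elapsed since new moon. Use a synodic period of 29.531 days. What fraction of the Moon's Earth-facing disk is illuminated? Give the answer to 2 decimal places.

The Moon has covered 12.7/29.531 of its cycle, so θ ≈ 360° × 12.7/29.531 = 154.8°.
Illuminated fraction = (1 − cos 154.8°)/2 = (1 − (-0.905))/2 ≈ 0.952.

0.95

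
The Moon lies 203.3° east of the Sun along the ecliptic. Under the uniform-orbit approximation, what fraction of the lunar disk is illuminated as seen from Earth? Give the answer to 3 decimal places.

f = (1 − cos 203.3°)/2 = (1 − (-0.918))/2 ≈ 0.959.

0.959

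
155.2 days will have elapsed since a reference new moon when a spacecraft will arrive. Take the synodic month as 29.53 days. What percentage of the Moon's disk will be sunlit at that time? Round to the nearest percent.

52%

Reduce mod P: 155.2 − 5×29.53 = 7.55 d into the current lunation.
The Moon has covered 7.55/29.53 of its cycle, so θ ≈ 360° × 7.55/29.53 = 92.0°.
cos 92.0° = (-0.036), so f = (1 − (-0.036))/2 = 0.518, so 52%.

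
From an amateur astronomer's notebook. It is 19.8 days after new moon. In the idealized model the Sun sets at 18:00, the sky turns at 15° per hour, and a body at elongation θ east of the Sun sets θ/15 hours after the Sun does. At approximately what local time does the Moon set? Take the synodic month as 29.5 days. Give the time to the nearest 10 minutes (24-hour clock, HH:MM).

Elongation θ = 360° × 19.8/29.5 ≈ 241.6°.
Delay after the Sun = 241.6° / (15°/h) ≈ 16.11 h.
18:00 + 16.108 h ≈ 10:07 → 10:10 to the nearest ten minutes.

10:10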